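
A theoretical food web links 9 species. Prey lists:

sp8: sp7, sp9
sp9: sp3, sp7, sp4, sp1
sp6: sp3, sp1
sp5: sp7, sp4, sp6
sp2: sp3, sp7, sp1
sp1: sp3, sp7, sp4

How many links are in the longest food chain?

One longest chain: sp3 → sp1 → sp6 → sp5.
It has 4 species and 3 links.

3 links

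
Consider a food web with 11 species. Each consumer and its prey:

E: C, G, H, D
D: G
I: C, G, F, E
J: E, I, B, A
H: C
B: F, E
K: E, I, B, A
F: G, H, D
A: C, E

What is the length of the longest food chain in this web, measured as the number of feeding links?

One longest chain: C → H → E → A → K.
It has 5 species and 4 links.

4 links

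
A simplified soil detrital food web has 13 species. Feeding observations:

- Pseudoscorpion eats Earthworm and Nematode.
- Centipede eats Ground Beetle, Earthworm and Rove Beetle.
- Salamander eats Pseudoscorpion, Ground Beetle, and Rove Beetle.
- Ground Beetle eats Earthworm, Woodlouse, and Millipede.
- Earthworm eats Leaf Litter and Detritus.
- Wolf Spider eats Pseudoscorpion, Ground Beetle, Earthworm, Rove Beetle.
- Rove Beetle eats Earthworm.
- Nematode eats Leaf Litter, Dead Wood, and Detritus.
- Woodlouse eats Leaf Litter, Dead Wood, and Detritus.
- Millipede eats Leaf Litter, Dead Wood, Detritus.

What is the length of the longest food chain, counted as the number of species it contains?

One longest chain: Dead Wood → Millipede → Ground Beetle → Salamander.
It has 4 species and 3 links.

4 species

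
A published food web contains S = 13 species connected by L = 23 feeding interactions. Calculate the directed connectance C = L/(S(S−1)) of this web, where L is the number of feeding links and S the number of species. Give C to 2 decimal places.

C = 0.15

The web has S = 13 species and L = 23 feeding links.
C = L / (S(S−1)) = 23 / 156 = 0.1474 ≈ 0.15.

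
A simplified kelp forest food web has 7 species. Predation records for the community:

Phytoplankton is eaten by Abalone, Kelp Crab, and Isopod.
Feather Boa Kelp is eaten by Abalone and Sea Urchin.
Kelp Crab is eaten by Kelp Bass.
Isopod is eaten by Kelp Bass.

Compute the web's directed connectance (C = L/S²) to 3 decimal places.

C = 0.143

The web has S = 7 species and L = 7 feeding links.
C = L / S² = 7 / 49 = 0.1429 ≈ 0.143.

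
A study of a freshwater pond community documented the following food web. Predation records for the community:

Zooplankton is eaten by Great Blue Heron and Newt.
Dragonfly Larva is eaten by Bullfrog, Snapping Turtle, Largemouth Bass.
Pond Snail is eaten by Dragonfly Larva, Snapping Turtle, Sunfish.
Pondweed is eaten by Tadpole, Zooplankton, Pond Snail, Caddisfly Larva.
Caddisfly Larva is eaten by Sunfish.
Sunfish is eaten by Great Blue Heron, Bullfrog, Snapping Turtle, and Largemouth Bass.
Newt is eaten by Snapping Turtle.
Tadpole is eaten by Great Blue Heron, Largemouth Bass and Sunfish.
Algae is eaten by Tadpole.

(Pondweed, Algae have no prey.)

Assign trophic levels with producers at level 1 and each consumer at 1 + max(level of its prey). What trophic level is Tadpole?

Trophic level 2

Pondweed is a producer → level 1.
Tadpole eats Pondweed (level 1); other prey at levels: Algae 1 → level 2.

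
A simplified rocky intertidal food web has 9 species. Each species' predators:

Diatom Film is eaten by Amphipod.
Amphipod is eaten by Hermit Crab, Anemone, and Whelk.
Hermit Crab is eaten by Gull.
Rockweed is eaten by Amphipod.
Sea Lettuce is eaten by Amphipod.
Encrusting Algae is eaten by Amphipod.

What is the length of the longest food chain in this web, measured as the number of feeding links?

3 links

One longest chain: Encrusting Algae → Amphipod → Hermit Crab → Gull.
It has 4 species and 3 links.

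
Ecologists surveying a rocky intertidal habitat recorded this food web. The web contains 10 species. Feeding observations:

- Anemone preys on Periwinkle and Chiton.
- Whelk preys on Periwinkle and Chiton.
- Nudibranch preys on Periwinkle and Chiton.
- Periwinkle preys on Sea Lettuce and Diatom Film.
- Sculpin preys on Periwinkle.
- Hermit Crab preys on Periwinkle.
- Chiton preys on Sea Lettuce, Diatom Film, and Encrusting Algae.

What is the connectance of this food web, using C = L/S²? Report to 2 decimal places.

C = 0.13

The web has S = 10 species and L = 13 feeding links.
C = L / S² = 13 / 100 = 0.1300 ≈ 0.13.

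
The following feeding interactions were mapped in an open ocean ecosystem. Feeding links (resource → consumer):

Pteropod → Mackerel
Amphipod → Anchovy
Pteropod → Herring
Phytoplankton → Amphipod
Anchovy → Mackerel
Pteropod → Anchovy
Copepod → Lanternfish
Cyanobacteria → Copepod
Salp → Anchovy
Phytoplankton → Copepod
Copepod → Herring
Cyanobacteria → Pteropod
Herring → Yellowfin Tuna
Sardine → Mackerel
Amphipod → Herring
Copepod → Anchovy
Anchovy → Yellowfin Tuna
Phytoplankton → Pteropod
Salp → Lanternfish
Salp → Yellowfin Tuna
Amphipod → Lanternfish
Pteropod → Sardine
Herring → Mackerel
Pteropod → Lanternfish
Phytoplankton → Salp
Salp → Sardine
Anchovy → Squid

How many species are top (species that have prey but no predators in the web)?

Top species (has prey, but nothing eats it): Lanternfish, Yellowfin Tuna, Squid, Mackerel.
Count: 4.

4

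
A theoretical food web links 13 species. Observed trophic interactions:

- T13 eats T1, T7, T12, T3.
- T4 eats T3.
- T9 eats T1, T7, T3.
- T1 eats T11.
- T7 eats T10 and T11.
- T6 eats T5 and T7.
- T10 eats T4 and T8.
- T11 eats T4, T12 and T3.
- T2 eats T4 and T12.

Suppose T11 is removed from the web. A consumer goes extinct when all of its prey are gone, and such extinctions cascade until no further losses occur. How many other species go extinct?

Remove T11.
Round 1: T1 (all prey gone) → extinct.
No further losses. Total secondary extinctions: 1.

1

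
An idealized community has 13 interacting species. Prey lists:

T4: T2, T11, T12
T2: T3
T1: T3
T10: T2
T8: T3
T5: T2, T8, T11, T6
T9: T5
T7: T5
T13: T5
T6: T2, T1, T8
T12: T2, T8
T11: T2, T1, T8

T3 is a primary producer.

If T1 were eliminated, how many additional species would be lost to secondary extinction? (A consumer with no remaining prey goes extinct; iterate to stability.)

Remove T1.
Every predator of it retains at least one other prey: T11 still has T2, T8; T6 still has T2, T8.
No consumer loses all prey, so no secondary extinctions occur.

0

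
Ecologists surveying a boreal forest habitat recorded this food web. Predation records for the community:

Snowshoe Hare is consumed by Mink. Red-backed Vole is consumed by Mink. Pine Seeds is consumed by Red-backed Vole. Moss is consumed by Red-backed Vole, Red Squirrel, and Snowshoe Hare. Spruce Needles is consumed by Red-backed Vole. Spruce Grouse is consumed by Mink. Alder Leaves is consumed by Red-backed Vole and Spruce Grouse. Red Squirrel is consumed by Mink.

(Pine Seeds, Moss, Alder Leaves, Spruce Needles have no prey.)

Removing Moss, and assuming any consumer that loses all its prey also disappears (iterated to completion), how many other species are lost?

2

Remove Moss.
Round 1: Red Squirrel (all prey gone), Snowshoe Hare (all prey gone) → extinct.
No further losses. Total secondary extinctions: 2.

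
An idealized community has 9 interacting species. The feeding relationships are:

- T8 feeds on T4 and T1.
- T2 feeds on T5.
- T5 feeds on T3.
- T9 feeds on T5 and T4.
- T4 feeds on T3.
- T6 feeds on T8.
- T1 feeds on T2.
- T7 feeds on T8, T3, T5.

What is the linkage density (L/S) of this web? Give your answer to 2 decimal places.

There are L = 12 links among S = 9 species.
L/S = 12/9 = 1.3333 ≈ 1.33.

L/S = 1.33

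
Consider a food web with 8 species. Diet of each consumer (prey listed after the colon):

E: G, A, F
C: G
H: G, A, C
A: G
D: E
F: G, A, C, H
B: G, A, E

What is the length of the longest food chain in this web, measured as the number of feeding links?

One longest chain: G → A → H → F → E → D.
It has 6 species and 5 links.

5 links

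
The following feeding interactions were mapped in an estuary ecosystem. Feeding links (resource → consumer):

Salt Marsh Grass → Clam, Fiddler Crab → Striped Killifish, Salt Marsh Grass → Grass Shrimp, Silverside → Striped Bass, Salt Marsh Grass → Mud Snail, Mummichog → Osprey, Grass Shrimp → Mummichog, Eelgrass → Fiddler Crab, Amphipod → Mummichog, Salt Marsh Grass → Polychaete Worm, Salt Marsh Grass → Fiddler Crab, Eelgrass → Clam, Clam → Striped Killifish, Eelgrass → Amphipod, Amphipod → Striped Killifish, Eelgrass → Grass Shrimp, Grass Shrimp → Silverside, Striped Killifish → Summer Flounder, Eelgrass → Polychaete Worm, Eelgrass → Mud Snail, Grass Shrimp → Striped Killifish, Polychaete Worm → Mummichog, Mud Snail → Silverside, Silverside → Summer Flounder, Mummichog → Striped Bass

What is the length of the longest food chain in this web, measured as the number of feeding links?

3 links

One longest chain: Salt Marsh Grass → Grass Shrimp → Silverside → Summer Flounder.
It has 4 species and 3 links.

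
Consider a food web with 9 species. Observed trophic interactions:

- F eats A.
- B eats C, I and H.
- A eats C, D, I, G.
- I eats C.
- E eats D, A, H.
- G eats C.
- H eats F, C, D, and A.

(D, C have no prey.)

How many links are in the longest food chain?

5 links

One longest chain: C → G → A → F → H → B.
It has 6 species and 5 links.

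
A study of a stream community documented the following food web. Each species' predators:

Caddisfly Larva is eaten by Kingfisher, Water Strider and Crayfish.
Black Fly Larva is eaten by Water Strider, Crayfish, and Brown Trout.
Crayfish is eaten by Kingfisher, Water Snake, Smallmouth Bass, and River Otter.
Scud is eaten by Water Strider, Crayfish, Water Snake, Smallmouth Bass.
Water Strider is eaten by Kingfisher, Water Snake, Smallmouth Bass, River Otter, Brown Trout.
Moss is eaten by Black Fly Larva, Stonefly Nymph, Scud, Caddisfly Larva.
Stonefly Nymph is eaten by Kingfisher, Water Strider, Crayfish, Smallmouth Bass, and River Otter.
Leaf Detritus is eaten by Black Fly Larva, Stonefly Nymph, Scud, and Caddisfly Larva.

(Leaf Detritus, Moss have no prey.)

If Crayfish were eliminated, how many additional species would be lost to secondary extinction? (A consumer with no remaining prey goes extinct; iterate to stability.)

0

Remove Crayfish.
Every predator of it retains at least one other prey: Kingfisher still has Stonefly Nymph, Caddisfly Larva, Water Strider; Water Snake still has Scud, Water Strider; River Otter still has Stonefly Nymph, Water Strider; Smallmouth Bass still has Stonefly Nymph, Scud, Water Strider.
No consumer loses all prey, so no secondary extinctions occur.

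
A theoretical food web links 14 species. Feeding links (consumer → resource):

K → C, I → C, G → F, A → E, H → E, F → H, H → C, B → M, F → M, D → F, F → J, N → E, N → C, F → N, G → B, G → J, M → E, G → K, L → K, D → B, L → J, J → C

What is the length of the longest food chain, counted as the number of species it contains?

4 species

One longest chain: E → M → B → D.
It has 4 species and 3 links.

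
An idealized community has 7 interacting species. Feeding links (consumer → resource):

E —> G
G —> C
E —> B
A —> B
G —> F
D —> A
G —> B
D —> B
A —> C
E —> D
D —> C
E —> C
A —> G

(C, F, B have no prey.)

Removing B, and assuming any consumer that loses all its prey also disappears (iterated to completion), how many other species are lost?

0

Remove B.
Every predator of it retains at least one other prey: G still has C, F; A still has C, G; D still has C, A; E still has C, G, D.
No consumer loses all prey, so no secondary extinctions occur.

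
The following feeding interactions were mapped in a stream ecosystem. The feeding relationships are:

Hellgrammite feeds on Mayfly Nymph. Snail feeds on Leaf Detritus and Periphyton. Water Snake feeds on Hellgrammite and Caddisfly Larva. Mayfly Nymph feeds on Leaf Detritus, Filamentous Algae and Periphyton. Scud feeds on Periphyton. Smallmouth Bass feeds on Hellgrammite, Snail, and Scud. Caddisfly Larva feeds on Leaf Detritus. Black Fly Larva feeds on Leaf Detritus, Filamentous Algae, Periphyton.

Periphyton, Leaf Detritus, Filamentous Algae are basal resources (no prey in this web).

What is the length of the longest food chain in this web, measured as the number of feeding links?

3 links

One longest chain: Periphyton → Mayfly Nymph → Hellgrammite → Smallmouth Bass.
It has 4 species and 3 links.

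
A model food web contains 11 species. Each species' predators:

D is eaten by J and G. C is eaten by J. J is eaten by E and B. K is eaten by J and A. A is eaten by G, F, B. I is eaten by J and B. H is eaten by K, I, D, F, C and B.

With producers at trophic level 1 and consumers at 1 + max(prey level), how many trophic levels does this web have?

Producers (level 1): H.
H → K → A → G gives G level 4.
No species has a prey at level 4, so no species reaches level 5.

4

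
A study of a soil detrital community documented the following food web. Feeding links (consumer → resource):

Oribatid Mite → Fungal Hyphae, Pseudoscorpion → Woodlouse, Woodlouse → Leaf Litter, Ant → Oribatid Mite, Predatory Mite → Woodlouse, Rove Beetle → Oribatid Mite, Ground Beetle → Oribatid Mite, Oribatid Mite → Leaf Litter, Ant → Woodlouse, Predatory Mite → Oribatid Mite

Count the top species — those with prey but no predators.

5

Top species (has prey, but nothing eats it): Ground Beetle, Ant, Rove Beetle, Predatory Mite, Pseudoscorpion.
Count: 5.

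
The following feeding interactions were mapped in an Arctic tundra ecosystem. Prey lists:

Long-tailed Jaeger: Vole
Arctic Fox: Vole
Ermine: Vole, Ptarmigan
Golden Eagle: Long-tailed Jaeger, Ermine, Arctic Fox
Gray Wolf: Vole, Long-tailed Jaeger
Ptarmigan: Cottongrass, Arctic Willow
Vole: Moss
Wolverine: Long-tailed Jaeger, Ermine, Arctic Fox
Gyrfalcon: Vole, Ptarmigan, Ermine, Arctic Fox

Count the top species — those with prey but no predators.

Top species (has prey, but nothing eats it): Wolverine, Gyrfalcon, Gray Wolf, Golden Eagle.
Count: 4.

4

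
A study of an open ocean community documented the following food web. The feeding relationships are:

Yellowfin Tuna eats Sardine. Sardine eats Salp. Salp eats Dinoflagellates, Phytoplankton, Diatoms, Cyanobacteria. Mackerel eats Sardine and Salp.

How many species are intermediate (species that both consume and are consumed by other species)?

Intermediate species (has both prey and predators): Salp, Sardine.
Count: 2.

2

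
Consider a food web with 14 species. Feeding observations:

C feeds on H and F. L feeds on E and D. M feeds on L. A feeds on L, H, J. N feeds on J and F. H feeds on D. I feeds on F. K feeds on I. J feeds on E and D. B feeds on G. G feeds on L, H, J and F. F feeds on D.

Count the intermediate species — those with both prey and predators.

6

Intermediate species (has both prey and predators): H, J, L, F, I, G.
Count: 6.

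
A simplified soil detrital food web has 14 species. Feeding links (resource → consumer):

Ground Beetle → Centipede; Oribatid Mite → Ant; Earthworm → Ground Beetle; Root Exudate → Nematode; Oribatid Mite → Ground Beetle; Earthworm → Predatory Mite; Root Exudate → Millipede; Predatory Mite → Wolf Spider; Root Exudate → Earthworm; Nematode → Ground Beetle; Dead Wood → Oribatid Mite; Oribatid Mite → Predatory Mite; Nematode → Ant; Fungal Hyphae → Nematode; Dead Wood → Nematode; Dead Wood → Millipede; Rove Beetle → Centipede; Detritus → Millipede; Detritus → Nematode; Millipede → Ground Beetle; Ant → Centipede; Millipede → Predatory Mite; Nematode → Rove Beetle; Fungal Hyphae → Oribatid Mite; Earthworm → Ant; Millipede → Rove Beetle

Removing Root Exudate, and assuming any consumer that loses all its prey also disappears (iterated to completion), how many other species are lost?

Remove Root Exudate.
Round 1: Earthworm (all prey gone) → extinct.
No further losses. Total secondary extinctions: 1.

1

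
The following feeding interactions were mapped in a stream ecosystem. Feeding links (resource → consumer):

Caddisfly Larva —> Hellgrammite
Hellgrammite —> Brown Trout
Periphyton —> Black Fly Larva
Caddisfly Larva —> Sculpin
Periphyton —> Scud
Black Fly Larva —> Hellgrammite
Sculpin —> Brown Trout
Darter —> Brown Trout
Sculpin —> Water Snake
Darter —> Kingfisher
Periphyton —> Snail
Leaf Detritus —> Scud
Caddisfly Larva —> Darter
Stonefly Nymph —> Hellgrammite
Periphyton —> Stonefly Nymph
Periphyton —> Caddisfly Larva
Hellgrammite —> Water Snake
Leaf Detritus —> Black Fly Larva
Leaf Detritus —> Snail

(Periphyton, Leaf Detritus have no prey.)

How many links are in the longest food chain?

One longest chain: Periphyton → Caddisfly Larva → Sculpin → Brown Trout.
It has 4 species and 3 links.

3 links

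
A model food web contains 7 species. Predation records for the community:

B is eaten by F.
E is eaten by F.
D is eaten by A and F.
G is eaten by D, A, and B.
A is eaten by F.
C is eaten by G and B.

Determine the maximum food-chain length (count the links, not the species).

4 links

One longest chain: C → G → D → A → F.
It has 5 species and 4 links.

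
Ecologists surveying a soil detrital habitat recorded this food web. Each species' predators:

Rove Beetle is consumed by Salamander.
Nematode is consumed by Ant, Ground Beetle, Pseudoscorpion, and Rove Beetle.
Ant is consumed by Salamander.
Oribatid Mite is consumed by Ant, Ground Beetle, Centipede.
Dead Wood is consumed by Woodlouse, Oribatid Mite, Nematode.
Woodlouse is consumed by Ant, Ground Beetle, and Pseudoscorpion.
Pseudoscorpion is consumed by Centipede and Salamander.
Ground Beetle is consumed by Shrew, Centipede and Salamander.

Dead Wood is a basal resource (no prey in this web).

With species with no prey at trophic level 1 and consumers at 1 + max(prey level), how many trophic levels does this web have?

Basal resources (level 1): Dead Wood.
Dead Wood → Woodlouse → Pseudoscorpion → Centipede gives Centipede level 4.
No species has a prey at level 4, so no species reaches level 5.

4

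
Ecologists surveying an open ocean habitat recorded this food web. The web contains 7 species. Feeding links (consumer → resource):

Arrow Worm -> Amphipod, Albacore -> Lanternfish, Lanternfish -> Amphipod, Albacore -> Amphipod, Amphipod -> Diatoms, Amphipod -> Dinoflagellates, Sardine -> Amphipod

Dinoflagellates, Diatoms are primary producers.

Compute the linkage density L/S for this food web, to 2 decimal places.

There are L = 7 links among S = 7 species.
L/S = 7/7 = 1.0000 ≈ 1.00.

L/S = 1.00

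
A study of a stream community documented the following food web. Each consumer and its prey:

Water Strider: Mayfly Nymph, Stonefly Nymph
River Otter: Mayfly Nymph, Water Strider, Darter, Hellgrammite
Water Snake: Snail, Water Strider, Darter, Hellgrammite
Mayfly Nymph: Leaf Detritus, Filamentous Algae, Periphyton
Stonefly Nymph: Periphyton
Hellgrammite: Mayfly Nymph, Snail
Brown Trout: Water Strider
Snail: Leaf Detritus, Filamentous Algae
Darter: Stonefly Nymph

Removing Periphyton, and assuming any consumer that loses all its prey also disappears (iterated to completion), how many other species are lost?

Remove Periphyton.
Round 1: Stonefly Nymph (all prey gone) → extinct.
Round 2: Darter (all prey gone) → extinct.
No further losses. Total secondary extinctions: 2.

2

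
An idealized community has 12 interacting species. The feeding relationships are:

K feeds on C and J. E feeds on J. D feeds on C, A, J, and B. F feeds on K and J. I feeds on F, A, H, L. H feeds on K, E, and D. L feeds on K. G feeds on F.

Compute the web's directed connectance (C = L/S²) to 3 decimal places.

C = 0.125

The web has S = 12 species and L = 18 feeding links.
C = L / S² = 18 / 144 = 0.1250 ≈ 0.125.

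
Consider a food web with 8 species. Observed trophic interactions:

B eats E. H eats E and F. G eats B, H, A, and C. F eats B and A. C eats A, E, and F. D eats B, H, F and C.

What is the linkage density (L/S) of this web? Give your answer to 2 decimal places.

L/S = 2.00

There are L = 16 links among S = 8 species.
L/S = 16/8 = 2.0000 ≈ 2.00.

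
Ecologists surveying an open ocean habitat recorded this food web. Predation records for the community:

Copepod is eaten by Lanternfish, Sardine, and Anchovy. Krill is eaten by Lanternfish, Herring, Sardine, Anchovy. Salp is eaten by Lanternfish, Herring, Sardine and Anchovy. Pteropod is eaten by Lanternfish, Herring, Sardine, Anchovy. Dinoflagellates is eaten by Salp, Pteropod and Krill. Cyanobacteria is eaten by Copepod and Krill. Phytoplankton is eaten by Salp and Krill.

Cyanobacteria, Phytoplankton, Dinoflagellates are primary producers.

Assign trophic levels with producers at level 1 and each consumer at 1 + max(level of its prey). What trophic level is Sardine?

Phytoplankton is a producer → level 1.
Salp eats Phytoplankton (level 1); other prey at levels: Dinoflagellates 1 → level 2.
Sardine eats Salp (level 2); other prey at levels: Pteropod 2, Krill 2, Copepod 2 → level 3.

Trophic level 3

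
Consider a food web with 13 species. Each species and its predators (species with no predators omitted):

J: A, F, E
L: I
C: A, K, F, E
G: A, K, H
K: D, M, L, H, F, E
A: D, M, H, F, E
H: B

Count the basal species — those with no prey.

Basal species (no prey listed): G, C, J.
Count: 3.

3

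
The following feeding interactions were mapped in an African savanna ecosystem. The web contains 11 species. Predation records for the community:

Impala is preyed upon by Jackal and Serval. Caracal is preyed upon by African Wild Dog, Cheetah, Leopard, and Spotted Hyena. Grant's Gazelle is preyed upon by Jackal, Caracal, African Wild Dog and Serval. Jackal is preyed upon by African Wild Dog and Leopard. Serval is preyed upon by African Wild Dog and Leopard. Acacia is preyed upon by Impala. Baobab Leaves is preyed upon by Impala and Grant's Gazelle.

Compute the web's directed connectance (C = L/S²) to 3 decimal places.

The web has S = 11 species and L = 17 feeding links.
C = L / S² = 17 / 121 = 0.1405 ≈ 0.140.

C = 0.140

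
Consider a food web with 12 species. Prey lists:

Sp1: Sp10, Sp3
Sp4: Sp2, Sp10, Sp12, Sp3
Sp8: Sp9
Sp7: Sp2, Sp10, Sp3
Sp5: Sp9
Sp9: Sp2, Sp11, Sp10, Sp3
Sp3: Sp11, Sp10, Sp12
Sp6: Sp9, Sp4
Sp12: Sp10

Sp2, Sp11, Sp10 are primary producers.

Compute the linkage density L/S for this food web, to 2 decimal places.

L/S = 1.75

There are L = 21 links among S = 12 species.
L/S = 21/12 = 1.7500 ≈ 1.75.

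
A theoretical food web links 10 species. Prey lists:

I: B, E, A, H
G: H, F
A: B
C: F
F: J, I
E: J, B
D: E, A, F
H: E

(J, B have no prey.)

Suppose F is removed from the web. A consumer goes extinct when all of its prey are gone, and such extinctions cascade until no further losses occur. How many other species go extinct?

Remove F.
Round 1: C (all prey gone) → extinct.
No further losses. Total secondary extinctions: 1.

1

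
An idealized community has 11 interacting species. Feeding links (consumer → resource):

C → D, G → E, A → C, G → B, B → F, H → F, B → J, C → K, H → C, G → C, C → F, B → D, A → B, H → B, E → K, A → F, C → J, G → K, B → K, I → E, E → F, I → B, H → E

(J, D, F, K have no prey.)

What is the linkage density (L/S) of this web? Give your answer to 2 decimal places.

There are L = 23 links among S = 11 species.
L/S = 23/11 = 2.0909 ≈ 2.09.

L/S = 2.09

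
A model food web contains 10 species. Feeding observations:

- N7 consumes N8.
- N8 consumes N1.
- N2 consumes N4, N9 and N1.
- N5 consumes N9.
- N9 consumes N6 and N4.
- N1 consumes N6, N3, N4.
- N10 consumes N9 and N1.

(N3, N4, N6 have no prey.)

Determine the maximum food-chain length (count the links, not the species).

3 links

One longest chain: N3 → N1 → N8 → N7.
It has 4 species and 3 links.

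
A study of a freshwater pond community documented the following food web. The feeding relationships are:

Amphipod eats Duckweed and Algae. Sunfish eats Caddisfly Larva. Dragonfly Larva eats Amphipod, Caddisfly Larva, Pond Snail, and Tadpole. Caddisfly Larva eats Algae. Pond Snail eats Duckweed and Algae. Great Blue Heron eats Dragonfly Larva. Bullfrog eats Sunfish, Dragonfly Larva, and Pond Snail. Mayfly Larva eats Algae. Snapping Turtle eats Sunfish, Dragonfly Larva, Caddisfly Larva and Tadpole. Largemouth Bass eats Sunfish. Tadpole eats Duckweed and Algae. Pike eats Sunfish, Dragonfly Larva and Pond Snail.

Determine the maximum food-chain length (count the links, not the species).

One longest chain: Algae → Caddisfly Larva → Sunfish → Pike.
It has 4 species and 3 links.

3 links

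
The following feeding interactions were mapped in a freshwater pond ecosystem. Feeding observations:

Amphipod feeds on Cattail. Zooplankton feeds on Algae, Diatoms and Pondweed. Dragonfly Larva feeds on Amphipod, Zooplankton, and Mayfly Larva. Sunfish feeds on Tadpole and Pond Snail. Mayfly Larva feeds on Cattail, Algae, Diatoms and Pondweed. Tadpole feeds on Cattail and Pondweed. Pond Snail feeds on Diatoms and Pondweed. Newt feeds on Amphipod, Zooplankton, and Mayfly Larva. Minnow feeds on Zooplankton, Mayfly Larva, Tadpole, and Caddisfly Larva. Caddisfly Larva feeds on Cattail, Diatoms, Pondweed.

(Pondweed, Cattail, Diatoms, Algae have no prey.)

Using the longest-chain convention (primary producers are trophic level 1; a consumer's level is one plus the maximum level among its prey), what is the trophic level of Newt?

Trophic level 3

Cattail is a producer → level 1.
Amphipod eats Cattail → level 2.
Newt eats Amphipod (level 2); other prey at levels: Zooplankton 2, Mayfly Larva 2 → level 3.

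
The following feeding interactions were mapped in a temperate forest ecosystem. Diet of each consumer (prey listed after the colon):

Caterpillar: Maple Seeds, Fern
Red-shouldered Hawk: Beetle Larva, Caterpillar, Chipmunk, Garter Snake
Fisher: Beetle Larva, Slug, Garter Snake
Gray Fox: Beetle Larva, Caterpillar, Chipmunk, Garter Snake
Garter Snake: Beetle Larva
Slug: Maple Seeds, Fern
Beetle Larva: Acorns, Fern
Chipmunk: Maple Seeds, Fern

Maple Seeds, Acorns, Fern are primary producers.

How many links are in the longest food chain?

3 links

One longest chain: Acorns → Beetle Larva → Garter Snake → Red-shouldered Hawk.
It has 4 species and 3 links.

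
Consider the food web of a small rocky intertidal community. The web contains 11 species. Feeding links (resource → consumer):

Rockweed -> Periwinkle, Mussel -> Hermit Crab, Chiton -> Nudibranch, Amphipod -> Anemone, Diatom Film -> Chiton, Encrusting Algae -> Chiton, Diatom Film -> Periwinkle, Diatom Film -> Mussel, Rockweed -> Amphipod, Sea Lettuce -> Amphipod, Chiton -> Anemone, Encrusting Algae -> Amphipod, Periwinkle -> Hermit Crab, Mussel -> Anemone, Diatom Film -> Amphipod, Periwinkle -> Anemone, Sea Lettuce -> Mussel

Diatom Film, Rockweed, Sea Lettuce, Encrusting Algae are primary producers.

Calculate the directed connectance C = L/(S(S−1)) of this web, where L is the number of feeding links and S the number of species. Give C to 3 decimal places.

C = 0.155

The web has S = 11 species and L = 17 feeding links.
C = L / (S(S−1)) = 17 / 110 = 0.1545 ≈ 0.155.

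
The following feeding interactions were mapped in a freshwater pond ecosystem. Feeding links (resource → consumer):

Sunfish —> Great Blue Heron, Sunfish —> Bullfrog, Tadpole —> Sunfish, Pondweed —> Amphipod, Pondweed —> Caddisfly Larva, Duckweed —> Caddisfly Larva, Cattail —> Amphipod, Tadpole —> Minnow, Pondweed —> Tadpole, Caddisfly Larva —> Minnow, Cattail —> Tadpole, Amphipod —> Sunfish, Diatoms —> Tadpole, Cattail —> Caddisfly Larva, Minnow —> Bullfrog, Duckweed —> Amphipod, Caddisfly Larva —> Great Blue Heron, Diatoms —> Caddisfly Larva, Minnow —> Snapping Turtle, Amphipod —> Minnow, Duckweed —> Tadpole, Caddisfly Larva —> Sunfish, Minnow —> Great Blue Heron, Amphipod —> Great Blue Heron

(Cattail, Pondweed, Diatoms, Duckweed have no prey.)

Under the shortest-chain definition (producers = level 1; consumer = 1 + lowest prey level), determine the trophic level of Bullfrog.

Cattail is a producer → level 1.
Caddisfly Larva eats Cattail → level 2.
Minnow eats Caddisfly Larva → level 3.
Bullfrog eats Minnow → level 4.
No prey of Bullfrog is below level 3, so 4 is the minimum.

Trophic level 4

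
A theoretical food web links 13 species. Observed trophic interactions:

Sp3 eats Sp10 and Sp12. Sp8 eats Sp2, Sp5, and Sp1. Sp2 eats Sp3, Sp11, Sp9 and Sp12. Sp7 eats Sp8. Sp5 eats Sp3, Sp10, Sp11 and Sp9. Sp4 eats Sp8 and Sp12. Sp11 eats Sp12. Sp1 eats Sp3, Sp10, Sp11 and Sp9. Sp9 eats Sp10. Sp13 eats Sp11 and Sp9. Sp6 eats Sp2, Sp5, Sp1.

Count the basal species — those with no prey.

2

Basal species (no prey listed): Sp12, Sp10.
Count: 2.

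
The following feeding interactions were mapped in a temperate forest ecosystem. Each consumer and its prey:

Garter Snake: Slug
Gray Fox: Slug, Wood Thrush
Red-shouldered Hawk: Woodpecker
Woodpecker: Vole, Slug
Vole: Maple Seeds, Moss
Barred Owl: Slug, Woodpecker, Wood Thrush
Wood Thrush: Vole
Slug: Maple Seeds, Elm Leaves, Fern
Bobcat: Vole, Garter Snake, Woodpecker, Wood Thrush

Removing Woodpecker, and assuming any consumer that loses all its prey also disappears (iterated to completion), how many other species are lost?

1

Remove Woodpecker.
Round 1: Red-shouldered Hawk (all prey gone) → extinct.
No further losses. Total secondary extinctions: 1.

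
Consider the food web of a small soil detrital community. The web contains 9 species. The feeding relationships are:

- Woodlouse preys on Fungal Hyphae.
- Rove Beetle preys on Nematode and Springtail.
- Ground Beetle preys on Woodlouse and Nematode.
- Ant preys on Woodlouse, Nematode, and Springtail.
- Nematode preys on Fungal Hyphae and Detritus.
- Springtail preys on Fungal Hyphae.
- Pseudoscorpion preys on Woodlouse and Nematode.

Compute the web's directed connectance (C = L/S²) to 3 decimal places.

The web has S = 9 species and L = 13 feeding links.
C = L / S² = 13 / 81 = 0.1605 ≈ 0.160.

C = 0.160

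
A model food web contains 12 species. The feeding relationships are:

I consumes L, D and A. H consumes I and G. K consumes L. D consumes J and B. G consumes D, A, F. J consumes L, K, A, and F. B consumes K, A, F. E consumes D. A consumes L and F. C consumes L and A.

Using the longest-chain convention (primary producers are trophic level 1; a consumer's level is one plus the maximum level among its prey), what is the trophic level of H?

Trophic level 6

F is a producer → level 1.
A eats F (level 1); other prey at levels: L 1 → level 2.
J eats A (level 2); other prey at levels: F 1, L 1, K 2 → level 3.
D eats J (level 3); other prey at levels: B 3 → level 4.
G eats D (level 4); other prey at levels: F 1, A 2 → level 5.
H eats G (level 5); other prey at levels: I 5 → level 6.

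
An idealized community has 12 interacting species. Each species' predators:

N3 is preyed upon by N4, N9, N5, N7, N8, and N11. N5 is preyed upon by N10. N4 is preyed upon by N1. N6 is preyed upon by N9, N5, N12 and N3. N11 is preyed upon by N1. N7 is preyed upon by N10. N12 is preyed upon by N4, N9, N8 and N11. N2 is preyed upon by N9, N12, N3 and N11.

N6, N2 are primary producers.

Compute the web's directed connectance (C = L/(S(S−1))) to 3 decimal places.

The web has S = 12 species and L = 22 feeding links.
C = L / (S(S−1)) = 22 / 132 = 0.1667 ≈ 0.167.

C = 0.167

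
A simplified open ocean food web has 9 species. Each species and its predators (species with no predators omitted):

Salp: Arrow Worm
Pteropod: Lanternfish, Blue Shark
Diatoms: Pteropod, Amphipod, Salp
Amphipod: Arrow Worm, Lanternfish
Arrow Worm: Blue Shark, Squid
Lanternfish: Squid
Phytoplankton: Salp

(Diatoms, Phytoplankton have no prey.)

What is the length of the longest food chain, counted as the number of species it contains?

4 species

One longest chain: Diatoms → Amphipod → Arrow Worm → Blue Shark.
It has 4 species and 3 links.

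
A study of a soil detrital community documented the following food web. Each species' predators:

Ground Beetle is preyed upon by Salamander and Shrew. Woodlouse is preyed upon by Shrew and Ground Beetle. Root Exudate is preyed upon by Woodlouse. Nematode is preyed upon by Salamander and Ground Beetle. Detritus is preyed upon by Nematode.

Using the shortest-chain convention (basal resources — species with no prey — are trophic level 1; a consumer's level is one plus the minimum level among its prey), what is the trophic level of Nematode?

Trophic level 2

Detritus has no prey (basal) → level 1.
Nematode eats Detritus → level 2.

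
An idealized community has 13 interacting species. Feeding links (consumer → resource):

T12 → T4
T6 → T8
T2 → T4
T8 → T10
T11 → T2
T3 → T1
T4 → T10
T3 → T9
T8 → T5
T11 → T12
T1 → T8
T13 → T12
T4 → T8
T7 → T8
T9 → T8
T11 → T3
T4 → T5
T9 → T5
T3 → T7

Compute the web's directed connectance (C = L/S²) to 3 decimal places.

C = 0.112

The web has S = 13 species and L = 19 feeding links.
C = L / S² = 19 / 169 = 0.1124 ≈ 0.112.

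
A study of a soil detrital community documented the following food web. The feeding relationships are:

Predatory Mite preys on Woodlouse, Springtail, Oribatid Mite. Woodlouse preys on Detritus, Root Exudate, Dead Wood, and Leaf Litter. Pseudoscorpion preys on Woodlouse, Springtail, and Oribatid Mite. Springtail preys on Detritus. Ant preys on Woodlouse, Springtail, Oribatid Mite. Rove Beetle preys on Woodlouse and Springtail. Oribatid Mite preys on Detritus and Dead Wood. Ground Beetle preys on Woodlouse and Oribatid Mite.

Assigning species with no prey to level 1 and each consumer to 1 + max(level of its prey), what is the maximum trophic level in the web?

3

Basal resources (level 1): Dead Wood, Detritus, Leaf Litter, Root Exudate.
Detritus → Springtail → Pseudoscorpion gives Pseudoscorpion level 3.
No species has a prey at level 3, so no species reaches level 4.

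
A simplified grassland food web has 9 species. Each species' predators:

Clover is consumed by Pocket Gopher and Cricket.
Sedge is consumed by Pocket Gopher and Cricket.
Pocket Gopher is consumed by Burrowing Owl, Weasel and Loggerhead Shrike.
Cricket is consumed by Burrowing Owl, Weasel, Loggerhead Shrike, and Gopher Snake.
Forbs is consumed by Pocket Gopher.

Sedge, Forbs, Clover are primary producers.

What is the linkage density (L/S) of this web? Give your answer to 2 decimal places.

L/S = 1.33

There are L = 12 links among S = 9 species.
L/S = 12/9 = 1.3333 ≈ 1.33.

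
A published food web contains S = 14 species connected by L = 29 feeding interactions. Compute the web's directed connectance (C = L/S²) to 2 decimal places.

C = 0.15

The web has S = 14 species and L = 29 feeding links.
C = L / S² = 29 / 196 = 0.1480 ≈ 0.15.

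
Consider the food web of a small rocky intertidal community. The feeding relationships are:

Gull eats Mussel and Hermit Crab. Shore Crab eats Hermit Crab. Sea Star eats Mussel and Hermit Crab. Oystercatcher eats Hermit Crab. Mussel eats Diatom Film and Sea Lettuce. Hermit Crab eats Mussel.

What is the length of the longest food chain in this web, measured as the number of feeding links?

One longest chain: Sea Lettuce → Mussel → Hermit Crab → Gull.
It has 4 species and 3 links.

3 links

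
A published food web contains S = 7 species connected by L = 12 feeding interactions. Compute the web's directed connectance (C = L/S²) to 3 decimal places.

C = 0.245

The web has S = 7 species and L = 12 feeding links.
C = L / S² = 12 / 49 = 0.2449 ≈ 0.245.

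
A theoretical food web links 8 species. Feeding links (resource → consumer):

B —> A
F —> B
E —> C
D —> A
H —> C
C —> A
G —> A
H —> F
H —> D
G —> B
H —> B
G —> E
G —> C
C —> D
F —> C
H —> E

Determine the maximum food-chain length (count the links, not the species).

One longest chain: G → E → C → D → A.
It has 5 species and 4 links.

4 links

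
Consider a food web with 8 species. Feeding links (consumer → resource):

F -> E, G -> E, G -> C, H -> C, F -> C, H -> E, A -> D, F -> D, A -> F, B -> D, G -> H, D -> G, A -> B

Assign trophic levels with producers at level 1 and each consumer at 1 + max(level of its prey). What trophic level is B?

C is a producer → level 1.
H eats C (level 1); other prey at levels: E 1 → level 2.
G eats H (level 2); other prey at levels: C 1, E 1 → level 3.
D eats G → level 4.
B eats D → level 5.

Trophic level 5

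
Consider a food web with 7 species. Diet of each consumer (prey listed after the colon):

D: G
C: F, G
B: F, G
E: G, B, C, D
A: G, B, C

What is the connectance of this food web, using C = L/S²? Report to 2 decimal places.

The web has S = 7 species and L = 12 feeding links.
C = L / S² = 12 / 49 = 0.2449 ≈ 0.24.

C = 0.24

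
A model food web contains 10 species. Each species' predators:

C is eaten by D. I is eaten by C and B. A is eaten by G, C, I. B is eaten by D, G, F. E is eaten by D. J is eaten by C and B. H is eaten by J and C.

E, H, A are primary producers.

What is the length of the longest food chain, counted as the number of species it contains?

One longest chain: A → I → C → D.
It has 4 species and 3 links.

4 species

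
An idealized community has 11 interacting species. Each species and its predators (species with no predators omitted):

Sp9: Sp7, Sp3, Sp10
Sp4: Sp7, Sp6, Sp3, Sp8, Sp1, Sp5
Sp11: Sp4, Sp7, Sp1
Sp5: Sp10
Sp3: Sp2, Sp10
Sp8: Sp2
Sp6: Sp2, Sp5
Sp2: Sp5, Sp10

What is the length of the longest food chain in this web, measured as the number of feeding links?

One longest chain: Sp11 → Sp4 → Sp6 → Sp2 → Sp5 → Sp10.
It has 6 species and 5 links.

5 links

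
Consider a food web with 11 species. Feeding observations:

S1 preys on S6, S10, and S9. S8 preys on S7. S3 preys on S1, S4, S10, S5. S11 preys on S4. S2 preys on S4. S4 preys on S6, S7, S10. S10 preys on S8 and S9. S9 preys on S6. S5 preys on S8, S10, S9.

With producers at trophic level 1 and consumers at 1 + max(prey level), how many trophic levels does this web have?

Producers (level 1): S7, S6.
S6 → S9 → S10 → S4 → S11 gives S11 level 5.
No species has a prey at level 5, so no species reaches level 6.

5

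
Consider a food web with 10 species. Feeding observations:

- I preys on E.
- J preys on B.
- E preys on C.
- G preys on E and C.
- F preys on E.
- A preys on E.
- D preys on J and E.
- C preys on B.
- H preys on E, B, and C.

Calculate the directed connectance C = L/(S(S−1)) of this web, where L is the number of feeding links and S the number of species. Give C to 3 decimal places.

The web has S = 10 species and L = 13 feeding links.
C = L / (S(S−1)) = 13 / 90 = 0.1444 ≈ 0.144.

C = 0.144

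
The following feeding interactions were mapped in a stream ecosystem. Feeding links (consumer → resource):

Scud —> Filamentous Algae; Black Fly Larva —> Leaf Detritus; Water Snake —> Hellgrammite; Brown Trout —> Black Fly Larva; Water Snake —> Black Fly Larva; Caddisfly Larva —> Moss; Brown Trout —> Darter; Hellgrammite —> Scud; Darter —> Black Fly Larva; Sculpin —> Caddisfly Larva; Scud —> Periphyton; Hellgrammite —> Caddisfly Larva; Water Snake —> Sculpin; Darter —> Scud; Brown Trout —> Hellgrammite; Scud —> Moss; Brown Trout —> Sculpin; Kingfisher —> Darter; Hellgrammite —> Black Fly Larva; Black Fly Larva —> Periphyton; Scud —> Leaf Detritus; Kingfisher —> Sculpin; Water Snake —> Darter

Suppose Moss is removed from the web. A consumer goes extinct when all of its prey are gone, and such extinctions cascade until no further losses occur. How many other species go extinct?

Remove Moss.
Round 1: Caddisfly Larva (all prey gone) → extinct.
Round 2: Sculpin (all prey gone) → extinct.
No further losses. Total secondary extinctions: 2.

2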